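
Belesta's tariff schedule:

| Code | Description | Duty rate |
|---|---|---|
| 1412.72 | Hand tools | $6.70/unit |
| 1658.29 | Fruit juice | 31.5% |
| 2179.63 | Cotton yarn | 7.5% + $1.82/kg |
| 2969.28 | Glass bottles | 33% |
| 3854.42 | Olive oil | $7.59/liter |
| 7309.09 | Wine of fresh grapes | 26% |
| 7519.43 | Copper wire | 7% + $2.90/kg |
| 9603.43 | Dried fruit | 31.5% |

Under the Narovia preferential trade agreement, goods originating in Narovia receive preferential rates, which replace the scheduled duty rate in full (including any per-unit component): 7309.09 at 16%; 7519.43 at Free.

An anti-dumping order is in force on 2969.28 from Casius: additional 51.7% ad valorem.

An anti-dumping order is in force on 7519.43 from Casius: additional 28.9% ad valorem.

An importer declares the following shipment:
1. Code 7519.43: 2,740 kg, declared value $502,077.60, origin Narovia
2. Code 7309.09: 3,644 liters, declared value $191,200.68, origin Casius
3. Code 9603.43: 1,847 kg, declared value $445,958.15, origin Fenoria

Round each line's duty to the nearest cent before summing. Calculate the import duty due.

Line 1 (7519.43, Narovia, 2,740 kg, $502,077.60):
Base rate for 7519.43 is 7% + $2.90/kg.
Origin Narovia qualifies under the Belesta–Narovia agreement and 7519.43 is covered: preferential rate Free applies instead.
The additional-duty order on 7519.43 targets Casius, not Narovia; it does not apply.
Duty = $502,077.60 × 0% = $0.00.
Line 2 (7309.09, Casius, 3,644 liters, $191,200.68):
Base rate for 7309.09 is 26%.
7309.09 has an FTA preferential rate, but origin Casius is not Narovia; base rate stands.
Duty = $191,200.68 × 26% = $49,712.18.
Line 3 (9603.43, Fenoria, 1,847 kg, $445,958.15):
Base rate for 9603.43 is 31.5%.
Duty = $445,958.15 × 31.5% = $140,476.82.
Total = $0.00 + $49,712.18 + $140,476.82 = $190,189.00.

$190,189.00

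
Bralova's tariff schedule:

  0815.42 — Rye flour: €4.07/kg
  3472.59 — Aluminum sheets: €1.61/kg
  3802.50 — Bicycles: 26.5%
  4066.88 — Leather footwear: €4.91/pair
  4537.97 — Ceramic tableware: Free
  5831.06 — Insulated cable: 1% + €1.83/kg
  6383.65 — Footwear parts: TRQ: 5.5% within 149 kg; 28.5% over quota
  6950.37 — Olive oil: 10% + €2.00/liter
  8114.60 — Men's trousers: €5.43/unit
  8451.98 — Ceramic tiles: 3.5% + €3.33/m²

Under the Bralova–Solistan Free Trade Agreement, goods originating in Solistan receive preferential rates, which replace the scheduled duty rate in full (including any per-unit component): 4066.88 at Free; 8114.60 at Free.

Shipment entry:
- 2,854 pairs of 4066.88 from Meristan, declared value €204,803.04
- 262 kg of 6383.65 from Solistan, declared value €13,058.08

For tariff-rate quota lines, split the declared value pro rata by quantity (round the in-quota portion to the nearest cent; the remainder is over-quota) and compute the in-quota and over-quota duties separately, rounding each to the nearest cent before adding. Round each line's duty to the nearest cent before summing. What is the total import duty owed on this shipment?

Line 1 (4066.88, Meristan, 2,854 pairs, €204,803.04):
Base rate for 4066.88 is €4.91/pair.
4066.88 has an FTA preferential rate, but origin Meristan is not Solistan; base rate stands.
Duty = 2,854 × €4.91 = €14,013.14.
Line 2 (6383.65, Solistan, 262 kg, €13,058.08):
Code 6383.65 is under a tariff-rate quota (threshold 149 kg). In-quota: 149 kg at 5.5%; over-quota: 113 kg at 28.5%.
Pro-rata value split: in-quota = €13,058.08 × 149/262 = €7,426.16; over-quota = €13,058.08 − €7,426.16 = €5,631.92.
In-quota duty = €7,426.16 × 5.5% = €408.44. Over-quota duty = €5,631.92 × 28.5% = €1,605.10.
Line duty = €408.44 + €1,605.10 = €2,013.54.
Total = €14,013.14 + €2,013.54 = €16,026.68.

€16,026.68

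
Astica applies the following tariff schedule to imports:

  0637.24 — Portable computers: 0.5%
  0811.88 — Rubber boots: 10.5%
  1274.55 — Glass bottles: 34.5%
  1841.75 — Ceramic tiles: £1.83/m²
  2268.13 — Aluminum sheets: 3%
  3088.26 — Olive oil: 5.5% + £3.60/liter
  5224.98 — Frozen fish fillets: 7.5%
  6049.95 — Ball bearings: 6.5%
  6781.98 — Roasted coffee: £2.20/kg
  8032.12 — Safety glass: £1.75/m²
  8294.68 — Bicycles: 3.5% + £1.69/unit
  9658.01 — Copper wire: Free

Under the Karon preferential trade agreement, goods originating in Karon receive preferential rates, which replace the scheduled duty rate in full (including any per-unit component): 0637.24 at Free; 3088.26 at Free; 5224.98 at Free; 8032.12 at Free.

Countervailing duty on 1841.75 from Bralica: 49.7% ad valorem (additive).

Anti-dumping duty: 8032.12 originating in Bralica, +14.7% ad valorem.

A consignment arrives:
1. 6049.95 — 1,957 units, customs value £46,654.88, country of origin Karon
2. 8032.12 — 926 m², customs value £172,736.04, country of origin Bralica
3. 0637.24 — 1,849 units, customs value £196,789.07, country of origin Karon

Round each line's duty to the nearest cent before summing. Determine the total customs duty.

Line 1 (6049.95, Karon, 1,957 units, £46,654.88):
Base rate for 6049.95 is 6.5%.
Origin Karon is the FTA partner but 6049.95 is not on the preference list; base rate stands.
Duty = £46,654.88 × 6.5% = £3,032.57.
Line 2 (8032.12, Bralica, 926 m², £172,736.04):
Base rate for 8032.12 is £1.75/m².
8032.12 has an FTA preferential rate, but origin Bralica is not Karon; base rate stands.
Additional duty on 8032.12 from Bralica: +14.7% ad valorem. Applied ad valorem rate = 14.7%.
Duty = £172,736.04 × 14.7% + 926 × £1.75 = £27,012.70.
Line 3 (0637.24, Karon, 1,849 units, £196,789.07):
Base rate for 0637.24 is 0.5%.
Origin Karon qualifies under the Astica–Karon agreement and 0637.24 is covered: preferential rate Free applies instead.
Duty = £196,789.07 × 0% = £0.00.
Total = £3,032.57 + £27,012.70 + £0.00 = £30,045.27.

£30,045.27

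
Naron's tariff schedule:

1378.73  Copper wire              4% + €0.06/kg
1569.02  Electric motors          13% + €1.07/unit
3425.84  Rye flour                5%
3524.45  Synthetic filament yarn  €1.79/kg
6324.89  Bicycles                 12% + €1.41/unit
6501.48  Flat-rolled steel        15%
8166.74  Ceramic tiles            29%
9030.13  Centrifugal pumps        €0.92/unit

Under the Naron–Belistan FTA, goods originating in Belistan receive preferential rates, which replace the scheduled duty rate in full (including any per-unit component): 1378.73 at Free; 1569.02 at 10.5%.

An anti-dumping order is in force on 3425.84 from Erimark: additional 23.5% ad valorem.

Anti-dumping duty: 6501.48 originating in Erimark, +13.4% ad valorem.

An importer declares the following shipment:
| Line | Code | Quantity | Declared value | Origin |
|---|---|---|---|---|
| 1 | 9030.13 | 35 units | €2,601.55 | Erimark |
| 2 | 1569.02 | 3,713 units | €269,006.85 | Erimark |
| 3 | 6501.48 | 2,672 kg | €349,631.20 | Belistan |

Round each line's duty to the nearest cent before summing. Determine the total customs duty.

Line 1 (9030.13, Erimark, 35 units, €2,601.55):
Base rate for 9030.13 is €0.92/unit.
Duty = 35 × €0.92 = €32.20.
Line 2 (1569.02, Erimark, 3,713 units, €269,006.85):
Base rate for 1569.02 is 13% + €1.07/unit.
1569.02 has an FTA preferential rate, but origin Erimark is not Belistan; base rate stands.
Duty = €269,006.85 × 13% + 3,713 × €1.07 = €38,943.80.
Line 3 (6501.48, Belistan, 2,672 kg, €349,631.20):
Base rate for 6501.48 is 15%.
Origin Belistan is the FTA partner but 6501.48 is not on the preference list; base rate stands.
The additional-duty order on 6501.48 targets Erimark, not Belistan; it does not apply.
Duty = €349,631.20 × 15% = €52,444.68.
Total = €32.20 + €38,943.80 + €52,444.68 = €91,420.68.

€91,420.68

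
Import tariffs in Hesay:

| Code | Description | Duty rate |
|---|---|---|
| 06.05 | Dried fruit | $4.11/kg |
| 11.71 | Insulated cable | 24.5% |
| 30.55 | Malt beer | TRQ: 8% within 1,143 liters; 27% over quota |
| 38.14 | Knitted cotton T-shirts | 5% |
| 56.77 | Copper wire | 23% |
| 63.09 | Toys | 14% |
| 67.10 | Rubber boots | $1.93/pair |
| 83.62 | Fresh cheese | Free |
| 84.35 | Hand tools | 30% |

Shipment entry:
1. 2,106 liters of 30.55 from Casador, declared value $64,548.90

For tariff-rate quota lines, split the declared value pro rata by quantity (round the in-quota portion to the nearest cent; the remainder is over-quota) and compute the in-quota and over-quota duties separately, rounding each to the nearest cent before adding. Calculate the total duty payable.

Line 1 (30.55, Casador, 2,106 liters, $64,548.90):
Code 30.55 is under a tariff-rate quota (threshold 1,143 liters). In-quota: 1,143 liters at 8%; over-quota: 963 liters at 27%.
Pro-rata value split: in-quota = $64,548.90 × 1,143/2,106 = $35,032.95; over-quota = $64,548.90 − $35,032.95 = $29,515.95.
In-quota duty = $35,032.95 × 8% = $2,802.64. Over-quota duty = $29,515.95 × 27% = $7,969.31.
Line duty = $2,802.64 + $7,969.31 = $10,771.95.

$10,771.95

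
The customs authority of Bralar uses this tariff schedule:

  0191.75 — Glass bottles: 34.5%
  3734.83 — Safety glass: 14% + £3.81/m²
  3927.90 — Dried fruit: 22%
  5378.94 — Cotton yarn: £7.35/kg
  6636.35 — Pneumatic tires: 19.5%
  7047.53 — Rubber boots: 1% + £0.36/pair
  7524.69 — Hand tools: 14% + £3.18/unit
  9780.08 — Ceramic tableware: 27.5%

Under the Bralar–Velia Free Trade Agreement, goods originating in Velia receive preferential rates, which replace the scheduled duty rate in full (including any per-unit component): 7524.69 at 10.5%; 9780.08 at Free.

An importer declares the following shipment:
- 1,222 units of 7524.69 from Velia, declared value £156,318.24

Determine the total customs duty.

Line 1 (7524.69, Velia, 1,222 units, £156,318.24):
Base rate for 7524.69 is 14% + £3.18/unit.
Origin Velia qualifies under the Bralar–Velia agreement and 7524.69 is covered: preferential rate 10.5% applies instead.
Duty = £156,318.24 × 10.5% = £16,413.42.

£16,413.42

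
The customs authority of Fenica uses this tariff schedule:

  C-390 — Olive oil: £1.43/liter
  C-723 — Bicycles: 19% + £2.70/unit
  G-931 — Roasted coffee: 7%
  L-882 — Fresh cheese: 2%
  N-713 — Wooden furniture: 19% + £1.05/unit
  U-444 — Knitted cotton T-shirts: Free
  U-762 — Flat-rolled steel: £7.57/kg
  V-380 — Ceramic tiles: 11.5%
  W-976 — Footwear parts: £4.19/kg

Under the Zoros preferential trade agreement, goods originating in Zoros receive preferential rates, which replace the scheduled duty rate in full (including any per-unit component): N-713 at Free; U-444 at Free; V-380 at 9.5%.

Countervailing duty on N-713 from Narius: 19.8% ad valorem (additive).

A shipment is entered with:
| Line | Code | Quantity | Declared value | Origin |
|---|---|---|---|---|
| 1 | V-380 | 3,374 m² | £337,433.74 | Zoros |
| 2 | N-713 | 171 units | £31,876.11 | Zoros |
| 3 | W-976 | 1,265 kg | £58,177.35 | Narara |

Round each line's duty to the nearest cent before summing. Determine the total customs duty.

£37,356.56

Line 1 (V-380, Zoros, 3,374 m², £337,433.74):
Base rate for V-380 is 11.5%.
Origin Zoros qualifies under the Fenica–Zoros agreement and V-380 is covered: preferential rate 9.5% applies instead.
Duty = £337,433.74 × 9.5% = £32,056.21.
Line 2 (N-713, Zoros, 171 units, £31,876.11):
Base rate for N-713 is 19% + £1.05/unit.
Origin Zoros qualifies under the Fenica–Zoros agreement and N-713 is covered: preferential rate Free applies instead.
The additional-duty order on N-713 targets Narius, not Zoros; it does not apply.
Duty = £31,876.11 × 0% = £0.00.
Line 3 (W-976, Narara, 1,265 kg, £58,177.35):
Base rate for W-976 is £4.19/kg.
Duty = 1,265 × £4.19 = £5,300.35.
Total = £32,056.21 + £0.00 + £5,300.35 = £37,356.56.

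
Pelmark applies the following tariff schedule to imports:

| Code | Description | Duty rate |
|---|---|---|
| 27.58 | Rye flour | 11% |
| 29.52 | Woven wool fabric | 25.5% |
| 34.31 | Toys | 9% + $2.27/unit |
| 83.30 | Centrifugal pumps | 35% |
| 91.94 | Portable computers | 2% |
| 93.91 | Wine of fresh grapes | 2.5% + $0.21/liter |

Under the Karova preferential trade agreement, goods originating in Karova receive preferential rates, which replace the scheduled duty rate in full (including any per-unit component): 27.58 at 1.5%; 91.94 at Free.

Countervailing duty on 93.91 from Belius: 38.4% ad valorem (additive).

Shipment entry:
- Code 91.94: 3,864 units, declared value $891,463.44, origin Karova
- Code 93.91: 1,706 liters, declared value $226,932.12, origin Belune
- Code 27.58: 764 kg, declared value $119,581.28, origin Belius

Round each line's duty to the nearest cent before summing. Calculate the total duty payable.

$19,185.50

Line 1 (91.94, Karova, 3,864 units, $891,463.44):
Base rate for 91.94 is 2%.
Origin Karova qualifies under the Pelmark–Karova agreement and 91.94 is covered: preferential rate Free applies instead.
Duty = $891,463.44 × 0% = $0.00.
Line 2 (93.91, Belune, 1,706 liters, $226,932.12):
Base rate for 93.91 is 2.5% + $0.21/liter.
The additional-duty order on 93.91 targets Belius, not Belune; it does not apply.
Duty = $226,932.12 × 2.5% + 1,706 × $0.21 = $6,031.56.
Line 3 (27.58, Belius, 764 kg, $119,581.28):
Base rate for 27.58 is 11%.
27.58 has an FTA preferential rate, but origin Belius is not Karova; base rate stands.
Duty = $119,581.28 × 11% = $13,153.94.
Total = $0.00 + $6,031.56 + $13,153.94 = $19,185.50.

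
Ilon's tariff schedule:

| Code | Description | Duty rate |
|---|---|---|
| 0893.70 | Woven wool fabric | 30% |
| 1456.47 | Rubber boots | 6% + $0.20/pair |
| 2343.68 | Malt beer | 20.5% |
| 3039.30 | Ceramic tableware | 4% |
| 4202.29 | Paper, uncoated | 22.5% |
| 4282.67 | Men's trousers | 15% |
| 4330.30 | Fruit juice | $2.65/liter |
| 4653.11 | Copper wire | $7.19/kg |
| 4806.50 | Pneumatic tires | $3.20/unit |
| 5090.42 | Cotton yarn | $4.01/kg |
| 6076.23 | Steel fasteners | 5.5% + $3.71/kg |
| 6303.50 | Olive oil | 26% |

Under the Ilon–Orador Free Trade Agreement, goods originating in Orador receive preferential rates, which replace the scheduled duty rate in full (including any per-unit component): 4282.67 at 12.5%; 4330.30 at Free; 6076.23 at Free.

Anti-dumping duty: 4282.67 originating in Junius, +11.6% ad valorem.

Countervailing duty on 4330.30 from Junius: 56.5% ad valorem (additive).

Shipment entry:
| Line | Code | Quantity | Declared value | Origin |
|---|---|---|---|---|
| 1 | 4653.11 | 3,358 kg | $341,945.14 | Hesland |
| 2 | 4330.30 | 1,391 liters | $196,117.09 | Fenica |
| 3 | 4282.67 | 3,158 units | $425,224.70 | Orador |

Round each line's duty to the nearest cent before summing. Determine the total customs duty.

Line 1 (4653.11, Hesland, 3,358 kg, $341,945.14):
Base rate for 4653.11 is $7.19/kg.
Duty = 3,358 × $7.19 = $24,144.02.
Line 2 (4330.30, Fenica, 1,391 liters, $196,117.09):
Base rate for 4330.30 is $2.65/liter.
4330.30 has an FTA preferential rate, but origin Fenica is not Orador; base rate stands.
The additional-duty order on 4330.30 targets Junius, not Fenica; it does not apply.
Duty = 1,391 × $2.65 = $3,686.15.
Line 3 (4282.67, Orador, 3,158 units, $425,224.70):
Base rate for 4282.67 is 15%.
Origin Orador qualifies under the Ilon–Orador agreement and 4282.67 is covered: preferential rate 12.5% applies instead.
The additional-duty order on 4282.67 targets Junius, not Orador; it does not apply.
Duty = $425,224.70 × 12.5% = $53,153.09.
Total = $24,144.02 + $3,686.15 + $53,153.09 = $80,983.26.

$80,983.26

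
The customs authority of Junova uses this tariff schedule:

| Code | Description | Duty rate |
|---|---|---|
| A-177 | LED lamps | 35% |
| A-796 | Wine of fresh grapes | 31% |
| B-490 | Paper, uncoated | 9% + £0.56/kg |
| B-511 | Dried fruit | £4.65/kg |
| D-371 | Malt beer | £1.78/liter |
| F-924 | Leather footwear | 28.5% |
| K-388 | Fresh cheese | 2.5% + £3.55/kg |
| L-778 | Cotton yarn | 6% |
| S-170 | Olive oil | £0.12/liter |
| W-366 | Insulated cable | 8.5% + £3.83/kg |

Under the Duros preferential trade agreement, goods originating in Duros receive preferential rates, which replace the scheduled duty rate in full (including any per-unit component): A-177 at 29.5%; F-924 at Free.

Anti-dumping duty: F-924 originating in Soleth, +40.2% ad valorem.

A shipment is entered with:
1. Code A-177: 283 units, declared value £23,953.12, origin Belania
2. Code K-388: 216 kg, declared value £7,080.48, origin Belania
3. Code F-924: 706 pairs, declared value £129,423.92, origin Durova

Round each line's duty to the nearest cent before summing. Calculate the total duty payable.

£46,213.22

Line 1 (A-177, Belania, 283 units, £23,953.12):
Base rate for A-177 is 35%.
A-177 has an FTA preferential rate, but origin Belania is not Duros; base rate stands.
Duty = £23,953.12 × 35% = £8,383.59.
Line 2 (K-388, Belania, 216 kg, £7,080.48):
Base rate for K-388 is 2.5% + £3.55/kg.
Duty = £7,080.48 × 2.5% + 216 × £3.55 = £943.81.
Line 3 (F-924, Durova, 706 pairs, £129,423.92):
Base rate for F-924 is 28.5%.
F-924 has an FTA preferential rate, but origin Durova is not Duros; base rate stands.
The additional-duty order on F-924 targets Soleth, not Durova; it does not apply.
Duty = £129,423.92 × 28.5% = £36,885.82.
Total = £8,383.59 + £943.81 + £36,885.82 = £46,213.22.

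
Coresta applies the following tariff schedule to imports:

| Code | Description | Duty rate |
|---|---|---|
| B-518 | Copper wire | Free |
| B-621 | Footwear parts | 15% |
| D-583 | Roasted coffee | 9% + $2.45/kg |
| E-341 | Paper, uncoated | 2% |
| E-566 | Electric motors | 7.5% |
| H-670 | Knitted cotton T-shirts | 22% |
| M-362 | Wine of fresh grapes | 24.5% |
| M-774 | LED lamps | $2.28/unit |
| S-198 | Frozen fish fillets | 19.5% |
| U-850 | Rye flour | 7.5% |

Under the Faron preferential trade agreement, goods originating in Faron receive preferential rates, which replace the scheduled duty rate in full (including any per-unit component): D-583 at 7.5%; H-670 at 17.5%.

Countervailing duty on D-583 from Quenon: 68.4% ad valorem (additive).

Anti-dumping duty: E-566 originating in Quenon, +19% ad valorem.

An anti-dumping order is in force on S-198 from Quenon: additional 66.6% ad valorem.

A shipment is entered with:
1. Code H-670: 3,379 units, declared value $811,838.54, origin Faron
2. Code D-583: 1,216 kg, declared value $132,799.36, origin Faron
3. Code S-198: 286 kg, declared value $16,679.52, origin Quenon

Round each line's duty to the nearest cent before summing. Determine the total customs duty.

$166,392.76

Line 1 (H-670, Faron, 3,379 units, $811,838.54):
Base rate for H-670 is 22%.
Origin Faron qualifies under the Coresta–Faron agreement and H-670 is covered: preferential rate 17.5% applies instead.
Duty = $811,838.54 × 17.5% = $142,071.74.
Line 2 (D-583, Faron, 1,216 kg, $132,799.36):
Base rate for D-583 is 9% + $2.45/kg.
Origin Faron qualifies under the Coresta–Faron agreement and D-583 is covered: preferential rate 7.5% applies instead.
The additional-duty order on D-583 targets Quenon, not Faron; it does not apply.
Duty = $132,799.36 × 7.5% = $9,959.95.
Line 3 (S-198, Quenon, 286 kg, $16,679.52):
Base rate for S-198 is 19.5%.
Additional duty on S-198 from Quenon: +66.6%. Applied ad valorem rate: 19.5% + 66.6% = 86.1%.
Duty = $16,679.52 × 86.1% = $14,361.07.
Total = $142,071.74 + $9,959.95 + $14,361.07 = $166,392.76.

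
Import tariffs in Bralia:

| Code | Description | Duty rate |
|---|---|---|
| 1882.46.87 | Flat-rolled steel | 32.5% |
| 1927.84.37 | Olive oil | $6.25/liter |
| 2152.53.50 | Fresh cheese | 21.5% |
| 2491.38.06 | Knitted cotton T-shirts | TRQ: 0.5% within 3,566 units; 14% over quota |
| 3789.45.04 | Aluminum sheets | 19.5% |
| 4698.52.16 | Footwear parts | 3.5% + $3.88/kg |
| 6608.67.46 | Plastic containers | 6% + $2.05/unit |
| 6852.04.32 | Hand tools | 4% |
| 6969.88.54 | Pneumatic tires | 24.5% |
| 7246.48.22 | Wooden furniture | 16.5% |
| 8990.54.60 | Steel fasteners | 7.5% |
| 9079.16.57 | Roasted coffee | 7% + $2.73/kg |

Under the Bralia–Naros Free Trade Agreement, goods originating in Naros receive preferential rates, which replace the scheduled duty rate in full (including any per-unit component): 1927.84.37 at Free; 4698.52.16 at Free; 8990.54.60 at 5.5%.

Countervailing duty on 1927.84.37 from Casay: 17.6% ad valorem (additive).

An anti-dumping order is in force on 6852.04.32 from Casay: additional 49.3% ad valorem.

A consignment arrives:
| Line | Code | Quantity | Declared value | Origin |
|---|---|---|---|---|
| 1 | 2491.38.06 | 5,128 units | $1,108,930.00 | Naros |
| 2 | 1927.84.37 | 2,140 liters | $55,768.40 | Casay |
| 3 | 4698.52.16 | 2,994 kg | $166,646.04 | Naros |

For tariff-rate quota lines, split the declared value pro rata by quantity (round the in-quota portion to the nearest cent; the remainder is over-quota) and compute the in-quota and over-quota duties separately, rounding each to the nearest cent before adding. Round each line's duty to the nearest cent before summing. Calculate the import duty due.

Line 1 (2491.38.06, Naros, 5,128 units, $1,108,930.00):
Code 2491.38.06 is under a tariff-rate quota (threshold 3,566 units). In-quota: 3,566 units at 0.5%; over-quota: 1,562 units at 14%.
Pro-rata value split: in-quota = $1,108,930.00 × 3,566/5,128 = $771,147.50; over-quota = $1,108,930.00 − $771,147.50 = $337,782.50.
In-quota duty = $771,147.50 × 0.5% = $3,855.74. Over-quota duty = $337,782.50 × 14% = $47,289.55.
Line duty = $3,855.74 + $47,289.55 = $51,145.29.
Line 2 (1927.84.37, Casay, 2,140 liters, $55,768.40):
Base rate for 1927.84.37 is $6.25/liter.
1927.84.37 has an FTA preferential rate, but origin Casay is not Naros; base rate stands.
Additional duty on 1927.84.37 from Casay: +17.6% ad valorem. Applied ad valorem rate = 17.6%.
Duty = $55,768.40 × 17.6% + 2,140 × $6.25 = $23,190.24.
Line 3 (4698.52.16, Naros, 2,994 kg, $166,646.04):
Base rate for 4698.52.16 is 3.5% + $3.88/kg.
Origin Naros qualifies under the Bralia–Naros agreement and 4698.52.16 is covered: preferential rate Free applies instead.
Duty = $166,646.04 × 0% = $0.00.
Total = $51,145.29 + $23,190.24 + $0.00 = $74,335.53.

$74,335.53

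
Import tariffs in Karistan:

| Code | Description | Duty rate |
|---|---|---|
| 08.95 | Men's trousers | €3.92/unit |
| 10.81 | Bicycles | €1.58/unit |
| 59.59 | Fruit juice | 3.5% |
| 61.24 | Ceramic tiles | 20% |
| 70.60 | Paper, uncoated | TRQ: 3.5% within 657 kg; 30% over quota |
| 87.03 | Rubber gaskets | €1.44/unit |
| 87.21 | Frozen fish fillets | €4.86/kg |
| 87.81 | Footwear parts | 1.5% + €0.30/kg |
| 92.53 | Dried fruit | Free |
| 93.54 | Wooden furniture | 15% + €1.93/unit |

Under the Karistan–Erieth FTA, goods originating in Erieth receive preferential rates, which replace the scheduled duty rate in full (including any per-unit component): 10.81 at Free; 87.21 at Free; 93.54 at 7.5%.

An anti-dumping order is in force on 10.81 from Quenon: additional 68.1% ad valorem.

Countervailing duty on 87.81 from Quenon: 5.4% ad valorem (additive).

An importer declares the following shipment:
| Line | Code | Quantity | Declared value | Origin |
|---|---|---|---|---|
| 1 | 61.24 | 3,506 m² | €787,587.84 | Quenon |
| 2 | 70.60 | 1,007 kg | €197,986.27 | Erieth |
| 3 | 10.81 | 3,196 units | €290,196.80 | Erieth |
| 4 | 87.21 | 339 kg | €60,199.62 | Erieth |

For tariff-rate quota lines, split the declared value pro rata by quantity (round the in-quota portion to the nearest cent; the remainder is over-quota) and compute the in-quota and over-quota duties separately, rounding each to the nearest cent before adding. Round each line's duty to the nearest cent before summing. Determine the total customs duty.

€182,682.67

Line 1 (61.24, Quenon, 3,506 m², €787,587.84):
Base rate for 61.24 is 20%.
Duty = €787,587.84 × 20% = €157,517.57.
Line 2 (70.60, Erieth, 1,007 kg, €197,986.27):
Code 70.60 is under a tariff-rate quota (threshold 657 kg). In-quota: 657 kg at 3.5%; over-quota: 350 kg at 30%.
Pro-rata value split: in-quota = €197,986.27 × 657/1,007 = €129,172.77; over-quota = €197,986.27 − €129,172.77 = €68,813.50.
In-quota duty = €129,172.77 × 3.5% = €4,521.05. Over-quota duty = €68,813.50 × 30% = €20,644.05.
Line duty = €4,521.05 + €20,644.05 = €25,165.10.
Line 3 (10.81, Erieth, 3,196 units, €290,196.80):
Base rate for 10.81 is €1.58/unit.
Origin Erieth qualifies under the Karistan–Erieth agreement and 10.81 is covered: preferential rate Free applies instead.
The additional-duty order on 10.81 targets Quenon, not Erieth; it does not apply.
Duty = €290,196.80 × 0% = €0.00.
Line 4 (87.21, Erieth, 339 kg, €60,199.62):
Base rate for 87.21 is €4.86/kg.
Origin Erieth qualifies under the Karistan–Erieth agreement and 87.21 is covered: preferential rate Free applies instead.
Duty = €60,199.62 × 0% = €0.00.
Total = €157,517.57 + €25,165.10 + €0.00 + €0.00 = €182,682.67.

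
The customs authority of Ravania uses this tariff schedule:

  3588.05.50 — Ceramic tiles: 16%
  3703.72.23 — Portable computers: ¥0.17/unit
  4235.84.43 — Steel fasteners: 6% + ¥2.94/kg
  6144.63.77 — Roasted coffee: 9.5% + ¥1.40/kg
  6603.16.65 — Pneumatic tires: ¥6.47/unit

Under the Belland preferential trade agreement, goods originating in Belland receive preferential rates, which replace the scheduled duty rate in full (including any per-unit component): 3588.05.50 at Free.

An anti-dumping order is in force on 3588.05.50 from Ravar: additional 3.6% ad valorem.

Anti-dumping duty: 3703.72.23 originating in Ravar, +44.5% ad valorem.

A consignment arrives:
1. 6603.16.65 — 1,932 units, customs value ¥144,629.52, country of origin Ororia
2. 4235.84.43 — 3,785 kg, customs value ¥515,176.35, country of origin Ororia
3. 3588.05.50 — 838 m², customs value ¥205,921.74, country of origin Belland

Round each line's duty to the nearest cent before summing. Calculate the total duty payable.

¥54,538.52

Line 1 (6603.16.65, Ororia, 1,932 units, ¥144,629.52):
Base rate for 6603.16.65 is ¥6.47/unit.
Duty = 1,932 × ¥6.47 = ¥12,500.04.
Line 2 (4235.84.43, Ororia, 3,785 kg, ¥515,176.35):
Base rate for 4235.84.43 is 6% + ¥2.94/kg.
Duty = ¥515,176.35 × 6% + 3,785 × ¥2.94 = ¥42,038.48.
Line 3 (3588.05.50, Belland, 838 m², ¥205,921.74):
Base rate for 3588.05.50 is 16%.
Origin Belland qualifies under the Ravania–Belland agreement and 3588.05.50 is covered: preferential rate Free applies instead.
The additional-duty order on 3588.05.50 targets Ravar, not Belland; it does not apply.
Duty = ¥205,921.74 × 0% = ¥0.00.
Total = ¥12,500.04 + ¥42,038.48 + ¥0.00 = ¥54,538.52.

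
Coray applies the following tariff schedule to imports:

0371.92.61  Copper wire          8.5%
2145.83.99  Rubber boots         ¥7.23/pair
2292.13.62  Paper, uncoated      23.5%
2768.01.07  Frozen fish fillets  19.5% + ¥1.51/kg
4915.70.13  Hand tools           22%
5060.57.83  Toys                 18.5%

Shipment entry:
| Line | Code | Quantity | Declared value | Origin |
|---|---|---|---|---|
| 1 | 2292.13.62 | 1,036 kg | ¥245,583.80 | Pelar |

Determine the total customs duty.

Line 1 (2292.13.62, Pelar, 1,036 kg, ¥245,583.80):
Base rate for 2292.13.62 is 23.5%.
Duty = ¥245,583.80 × 23.5% = ¥57,712.19.

¥57,712.19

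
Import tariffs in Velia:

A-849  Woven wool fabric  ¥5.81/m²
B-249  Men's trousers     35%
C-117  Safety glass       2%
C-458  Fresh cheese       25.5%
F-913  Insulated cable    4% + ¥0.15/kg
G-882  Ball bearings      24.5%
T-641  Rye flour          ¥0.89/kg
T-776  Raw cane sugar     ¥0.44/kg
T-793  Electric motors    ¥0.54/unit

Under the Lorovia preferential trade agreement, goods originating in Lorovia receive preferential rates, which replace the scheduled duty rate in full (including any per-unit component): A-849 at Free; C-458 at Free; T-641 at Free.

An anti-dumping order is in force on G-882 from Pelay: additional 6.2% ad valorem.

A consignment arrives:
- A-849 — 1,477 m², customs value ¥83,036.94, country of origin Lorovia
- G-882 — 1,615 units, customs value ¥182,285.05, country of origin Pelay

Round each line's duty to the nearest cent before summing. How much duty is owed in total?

Line 1 (A-849, Lorovia, 1,477 m², ¥83,036.94):
Base rate for A-849 is ¥5.81/m².
Origin Lorovia qualifies under the Velia–Lorovia agreement and A-849 is covered: preferential rate Free applies instead.
Duty = ¥83,036.94 × 0% = ¥0.00.
Line 2 (G-882, Pelay, 1,615 units, ¥182,285.05):
Base rate for G-882 is 24.5%.
Additional duty on G-882 from Pelay: +6.2%. Applied ad valorem rate: 24.5% + 6.2% = 30.7%.
Duty = ¥182,285.05 × 30.7% = ¥55,961.51.
Total = ¥0.00 + ¥55,961.51 = ¥55,961.51.

¥55,961.51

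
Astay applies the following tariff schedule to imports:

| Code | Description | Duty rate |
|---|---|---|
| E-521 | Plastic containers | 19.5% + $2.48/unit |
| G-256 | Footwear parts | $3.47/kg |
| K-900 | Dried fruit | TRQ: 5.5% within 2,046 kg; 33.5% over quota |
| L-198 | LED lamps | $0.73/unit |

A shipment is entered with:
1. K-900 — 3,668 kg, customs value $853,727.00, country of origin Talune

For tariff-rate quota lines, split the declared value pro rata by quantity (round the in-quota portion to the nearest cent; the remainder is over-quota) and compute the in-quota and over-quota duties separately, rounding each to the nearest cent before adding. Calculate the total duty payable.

Line 1 (K-900, Talune, 3,668 kg, $853,727.00):
Code K-900 is under a tariff-rate quota (threshold 2,046 kg). In-quota: 2,046 kg at 5.5%; over-quota: 1,622 kg at 33.5%.
Pro-rata value split: in-quota = $853,727.00 × 2,046/3,668 = $476,206.50; over-quota = $853,727.00 − $476,206.50 = $377,520.50.
In-quota duty = $476,206.50 × 5.5% = $26,191.36. Over-quota duty = $377,520.50 × 33.5% = $126,469.37.
Line duty = $26,191.36 + $126,469.37 = $152,660.73.

$152,660.73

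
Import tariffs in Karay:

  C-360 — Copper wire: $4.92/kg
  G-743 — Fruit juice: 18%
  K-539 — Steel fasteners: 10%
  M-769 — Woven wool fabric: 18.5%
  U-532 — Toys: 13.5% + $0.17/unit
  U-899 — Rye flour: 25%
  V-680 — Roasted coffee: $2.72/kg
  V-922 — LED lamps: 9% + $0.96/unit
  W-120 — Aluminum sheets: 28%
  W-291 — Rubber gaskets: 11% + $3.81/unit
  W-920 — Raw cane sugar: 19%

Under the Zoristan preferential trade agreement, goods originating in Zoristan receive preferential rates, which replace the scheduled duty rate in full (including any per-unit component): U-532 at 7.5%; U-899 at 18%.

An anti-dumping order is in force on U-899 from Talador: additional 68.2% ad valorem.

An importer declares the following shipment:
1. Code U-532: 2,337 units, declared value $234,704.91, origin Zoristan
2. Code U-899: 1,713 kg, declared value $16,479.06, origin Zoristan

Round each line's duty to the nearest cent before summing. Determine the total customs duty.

$20,569.10

Line 1 (U-532, Zoristan, 2,337 units, $234,704.91):
Base rate for U-532 is 13.5% + $0.17/unit.
Origin Zoristan qualifies under the Karay–Zoristan agreement and U-532 is covered: preferential rate 7.5% applies instead.
Duty = $234,704.91 × 7.5% = $17,602.87.
Line 2 (U-899, Zoristan, 1,713 kg, $16,479.06):
Base rate for U-899 is 25%.
Origin Zoristan qualifies under the Karay–Zoristan agreement and U-899 is covered: preferential rate 18% applies instead.
The additional-duty order on U-899 targets Talador, not Zoristan; it does not apply.
Duty = $16,479.06 × 18% = $2,966.23.
Total = $17,602.87 + $2,966.23 = $20,569.10.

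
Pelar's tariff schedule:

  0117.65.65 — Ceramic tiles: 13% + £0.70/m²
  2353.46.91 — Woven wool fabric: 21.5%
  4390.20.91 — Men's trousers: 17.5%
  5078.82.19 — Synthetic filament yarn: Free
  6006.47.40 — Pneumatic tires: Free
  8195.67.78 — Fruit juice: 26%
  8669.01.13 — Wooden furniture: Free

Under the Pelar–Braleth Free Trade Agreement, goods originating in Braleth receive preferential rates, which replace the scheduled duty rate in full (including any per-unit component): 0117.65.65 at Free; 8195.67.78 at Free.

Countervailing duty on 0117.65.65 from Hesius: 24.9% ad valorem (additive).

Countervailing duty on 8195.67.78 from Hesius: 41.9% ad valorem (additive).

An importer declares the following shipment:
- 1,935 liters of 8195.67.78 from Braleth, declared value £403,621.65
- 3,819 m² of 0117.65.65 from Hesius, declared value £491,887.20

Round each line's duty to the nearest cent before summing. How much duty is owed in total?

£189,098.55

Line 1 (8195.67.78, Braleth, 1,935 liters, £403,621.65):
Base rate for 8195.67.78 is 26%.
Origin Braleth qualifies under the Pelar–Braleth agreement and 8195.67.78 is covered: preferential rate Free applies instead.
The additional-duty order on 8195.67.78 targets Hesius, not Braleth; it does not apply.
Duty = £403,621.65 × 0% = £0.00.
Line 2 (0117.65.65, Hesius, 3,819 m², £491,887.20):
Base rate for 0117.65.65 is 13% + £0.70/m².
0117.65.65 has an FTA preferential rate, but origin Hesius is not Braleth; base rate stands.
Additional duty on 0117.65.65 from Hesius: +24.9%. Applied ad valorem rate: 13% + 24.9% = 37.9%.
Duty = £491,887.20 × 37.9% + 3,819 × £0.70 = £189,098.55.
Total = £0.00 + £189,098.55 = £189,098.55.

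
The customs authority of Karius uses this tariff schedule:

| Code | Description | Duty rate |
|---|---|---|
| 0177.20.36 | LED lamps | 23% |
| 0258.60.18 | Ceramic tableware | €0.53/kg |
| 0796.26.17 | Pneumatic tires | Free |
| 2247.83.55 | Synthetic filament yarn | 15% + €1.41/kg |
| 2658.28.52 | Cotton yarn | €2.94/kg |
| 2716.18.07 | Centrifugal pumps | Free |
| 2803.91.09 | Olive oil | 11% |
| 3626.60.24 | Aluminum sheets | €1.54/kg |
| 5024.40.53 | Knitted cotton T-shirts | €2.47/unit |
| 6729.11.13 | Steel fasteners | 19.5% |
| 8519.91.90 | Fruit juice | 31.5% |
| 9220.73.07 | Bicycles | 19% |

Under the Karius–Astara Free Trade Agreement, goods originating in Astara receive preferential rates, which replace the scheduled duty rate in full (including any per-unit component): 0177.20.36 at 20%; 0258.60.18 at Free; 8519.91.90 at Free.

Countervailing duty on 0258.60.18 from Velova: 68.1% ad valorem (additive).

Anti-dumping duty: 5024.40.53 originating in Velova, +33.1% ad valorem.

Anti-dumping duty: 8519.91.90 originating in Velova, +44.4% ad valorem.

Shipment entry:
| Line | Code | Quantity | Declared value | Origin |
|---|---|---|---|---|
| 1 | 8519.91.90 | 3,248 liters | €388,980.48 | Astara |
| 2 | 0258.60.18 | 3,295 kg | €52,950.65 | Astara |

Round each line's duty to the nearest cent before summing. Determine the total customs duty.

€0.00

Line 1 (8519.91.90, Astara, 3,248 liters, €388,980.48):
Base rate for 8519.91.90 is 31.5%.
Origin Astara qualifies under the Karius–Astara agreement and 8519.91.90 is covered: preferential rate Free applies instead.
The additional-duty order on 8519.91.90 targets Velova, not Astara; it does not apply.
Duty = €388,980.48 × 0% = €0.00.
Line 2 (0258.60.18, Astara, 3,295 kg, €52,950.65):
Base rate for 0258.60.18 is €0.53/kg.
Origin Astara qualifies under the Karius–Astara agreement and 0258.60.18 is covered: preferential rate Free applies instead.
The additional-duty order on 0258.60.18 targets Velova, not Astara; it does not apply.
Duty = €52,950.65 × 0% = €0.00.
Total = €0.00 + €0.00 = €0.00.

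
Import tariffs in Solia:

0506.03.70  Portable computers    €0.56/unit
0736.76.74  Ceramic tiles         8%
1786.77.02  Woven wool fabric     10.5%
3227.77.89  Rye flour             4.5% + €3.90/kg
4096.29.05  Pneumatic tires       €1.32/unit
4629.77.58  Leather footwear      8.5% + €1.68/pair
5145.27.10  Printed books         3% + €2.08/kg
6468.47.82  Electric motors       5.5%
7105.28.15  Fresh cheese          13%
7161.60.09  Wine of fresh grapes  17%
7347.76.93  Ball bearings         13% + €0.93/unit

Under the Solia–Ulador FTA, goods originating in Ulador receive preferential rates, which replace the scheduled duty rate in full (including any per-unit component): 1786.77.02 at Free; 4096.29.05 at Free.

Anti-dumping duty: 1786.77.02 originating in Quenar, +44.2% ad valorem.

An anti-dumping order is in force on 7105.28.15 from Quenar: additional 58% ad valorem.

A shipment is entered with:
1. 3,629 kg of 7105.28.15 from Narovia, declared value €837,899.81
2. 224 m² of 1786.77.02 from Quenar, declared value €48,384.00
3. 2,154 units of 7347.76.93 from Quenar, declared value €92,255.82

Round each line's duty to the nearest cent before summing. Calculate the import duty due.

Line 1 (7105.28.15, Narovia, 3,629 kg, €837,899.81):
Base rate for 7105.28.15 is 13%.
The additional-duty order on 7105.28.15 targets Quenar, not Narovia; it does not apply.
Duty = €837,899.81 × 13% = €108,926.98.
Line 2 (1786.77.02, Quenar, 224 m², €48,384.00):
Base rate for 1786.77.02 is 10.5%.
1786.77.02 has an FTA preferential rate, but origin Quenar is not Ulador; base rate stands.
Additional duty on 1786.77.02 from Quenar: +44.2%. Applied ad valorem rate: 10.5% + 44.2% = 54.7%.
Duty = €48,384.00 × 54.7% = €26,466.05.
Line 3 (7347.76.93, Quenar, 2,154 units, €92,255.82):
Base rate for 7347.76.93 is 13% + €0.93/unit.
Duty = €92,255.82 × 13% + 2,154 × €0.93 = €13,996.48.
Total = €108,926.98 + €26,466.05 + €13,996.48 = €149,389.51.

€149,389.51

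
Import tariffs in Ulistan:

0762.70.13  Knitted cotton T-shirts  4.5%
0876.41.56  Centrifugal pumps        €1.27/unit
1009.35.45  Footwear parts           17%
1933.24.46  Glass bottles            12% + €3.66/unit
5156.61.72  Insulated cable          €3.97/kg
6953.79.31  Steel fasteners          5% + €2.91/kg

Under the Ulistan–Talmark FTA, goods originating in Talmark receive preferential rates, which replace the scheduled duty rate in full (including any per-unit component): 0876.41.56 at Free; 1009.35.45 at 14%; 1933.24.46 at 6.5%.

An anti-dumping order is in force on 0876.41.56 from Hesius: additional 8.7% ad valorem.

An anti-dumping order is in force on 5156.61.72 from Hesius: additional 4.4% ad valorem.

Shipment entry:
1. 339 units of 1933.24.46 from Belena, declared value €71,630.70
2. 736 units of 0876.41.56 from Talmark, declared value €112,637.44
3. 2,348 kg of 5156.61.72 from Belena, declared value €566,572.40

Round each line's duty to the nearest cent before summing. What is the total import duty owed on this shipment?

Line 1 (1933.24.46, Belena, 339 units, €71,630.70):
Base rate for 1933.24.46 is 12% + €3.66/unit.
1933.24.46 has an FTA preferential rate, but origin Belena is not Talmark; base rate stands.
Duty = €71,630.70 × 12% + 339 × €3.66 = €9,836.42.
Line 2 (0876.41.56, Talmark, 736 units, €112,637.44):
Base rate for 0876.41.56 is €1.27/unit.
Origin Talmark qualifies under the Ulistan–Talmark agreement and 0876.41.56 is covered: preferential rate Free applies instead.
The additional-duty order on 0876.41.56 targets Hesius, not Talmark; it does not apply.
Duty = €112,637.44 × 0% = €0.00.
Line 3 (5156.61.72, Belena, 2,348 kg, €566,572.40):
Base rate for 5156.61.72 is €3.97/kg.
The additional-duty order on 5156.61.72 targets Hesius, not Belena; it does not apply.
Duty = 2,348 × €3.97 = €9,321.56.
Total = €9,836.42 + €0.00 + €9,321.56 = €19,157.98.

€19,157.98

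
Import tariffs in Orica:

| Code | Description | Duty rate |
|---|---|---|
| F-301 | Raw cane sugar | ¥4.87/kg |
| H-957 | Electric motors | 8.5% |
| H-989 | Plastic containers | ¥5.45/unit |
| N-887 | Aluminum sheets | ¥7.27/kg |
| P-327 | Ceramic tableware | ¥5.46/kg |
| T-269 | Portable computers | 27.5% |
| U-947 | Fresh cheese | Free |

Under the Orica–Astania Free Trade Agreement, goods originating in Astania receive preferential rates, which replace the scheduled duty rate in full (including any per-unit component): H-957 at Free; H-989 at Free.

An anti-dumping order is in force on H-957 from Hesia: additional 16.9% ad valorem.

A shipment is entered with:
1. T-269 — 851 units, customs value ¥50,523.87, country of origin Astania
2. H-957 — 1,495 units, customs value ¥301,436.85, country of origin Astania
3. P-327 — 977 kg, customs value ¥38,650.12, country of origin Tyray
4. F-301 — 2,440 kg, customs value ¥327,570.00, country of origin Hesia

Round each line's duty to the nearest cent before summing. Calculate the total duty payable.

Line 1 (T-269, Astania, 851 units, ¥50,523.87):
Base rate for T-269 is 27.5%.
Origin Astania is the FTA partner but T-269 is not on the preference list; base rate stands.
Duty = ¥50,523.87 × 27.5% = ¥13,894.06.
Line 2 (H-957, Astania, 1,495 units, ¥301,436.85):
Base rate for H-957 is 8.5%.
Origin Astania qualifies under the Orica–Astania agreement and H-957 is covered: preferential rate Free applies instead.
The additional-duty order on H-957 targets Hesia, not Astania; it does not apply.
Duty = ¥301,436.85 × 0% = ¥0.00.
Line 3 (P-327, Tyray, 977 kg, ¥38,650.12):
Base rate for P-327 is ¥5.46/kg.
Duty = 977 × ¥5.46 = ¥5,334.42.
Line 4 (F-301, Hesia, 2,440 kg, ¥327,570.00):
Base rate for F-301 is ¥4.87/kg.
Duty = 2,440 × ¥4.87 = ¥11,882.80.
Total = ¥13,894.06 + ¥0.00 + ¥5,334.42 + ¥11,882.80 = ¥31,111.28.

¥31,111.28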